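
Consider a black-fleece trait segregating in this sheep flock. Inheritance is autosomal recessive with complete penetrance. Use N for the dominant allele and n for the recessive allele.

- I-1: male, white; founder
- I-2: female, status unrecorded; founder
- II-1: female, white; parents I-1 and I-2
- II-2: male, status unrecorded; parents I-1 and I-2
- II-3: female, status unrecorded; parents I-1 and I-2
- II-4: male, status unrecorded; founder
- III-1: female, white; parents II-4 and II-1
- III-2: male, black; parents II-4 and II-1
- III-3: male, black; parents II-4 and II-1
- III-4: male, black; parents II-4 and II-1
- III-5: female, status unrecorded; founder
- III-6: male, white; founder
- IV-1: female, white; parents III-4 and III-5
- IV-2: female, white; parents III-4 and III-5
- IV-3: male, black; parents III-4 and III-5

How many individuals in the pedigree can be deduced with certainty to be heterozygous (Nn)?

Obligate heterozygotes: II-1 is white so carries N and passed n to III-2 (nn), so II-1 is Nn; III-5 passed N to IV-1 (Nn, whose n came from III-4) and passed n to IV-3 (nn), so III-5 is Nn; IV-1 is white so carries N and received n from III-4 (nn), so IV-1 is Nn; IV-2 is white so carries N and received n from III-4 (nn), so IV-2 is Nn.
Every other individual is either homozygous by phenotype or has at least one consistent homozygous assignment, so the count is 4.

4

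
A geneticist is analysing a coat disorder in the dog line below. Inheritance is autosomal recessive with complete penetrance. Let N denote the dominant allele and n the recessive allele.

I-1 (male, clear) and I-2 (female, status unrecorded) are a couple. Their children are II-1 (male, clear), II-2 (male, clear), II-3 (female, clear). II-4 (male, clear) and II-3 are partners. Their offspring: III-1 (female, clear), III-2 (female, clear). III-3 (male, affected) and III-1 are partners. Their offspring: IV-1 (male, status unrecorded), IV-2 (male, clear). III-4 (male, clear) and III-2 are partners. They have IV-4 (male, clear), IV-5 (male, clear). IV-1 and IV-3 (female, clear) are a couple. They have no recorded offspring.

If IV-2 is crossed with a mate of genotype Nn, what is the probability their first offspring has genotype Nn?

1/2

IV-2 is clear so carries N and received n from III-3 (nn), so IV-2 is Nn.
The cross gives 1/4 NN : 1/2 Nn : 1/4 nn, so P(offspring has genotype Nn) = 1/2.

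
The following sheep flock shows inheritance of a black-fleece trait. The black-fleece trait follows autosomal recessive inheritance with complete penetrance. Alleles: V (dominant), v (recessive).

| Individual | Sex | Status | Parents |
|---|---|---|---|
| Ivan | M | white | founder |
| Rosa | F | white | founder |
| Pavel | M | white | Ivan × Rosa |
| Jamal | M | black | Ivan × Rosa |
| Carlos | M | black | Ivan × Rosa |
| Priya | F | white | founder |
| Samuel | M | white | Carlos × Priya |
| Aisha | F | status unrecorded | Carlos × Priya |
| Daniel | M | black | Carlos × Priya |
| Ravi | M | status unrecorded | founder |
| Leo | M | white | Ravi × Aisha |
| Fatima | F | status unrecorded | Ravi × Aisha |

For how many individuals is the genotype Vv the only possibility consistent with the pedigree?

4

Obligate heterozygotes: Ivan is white so carries V and passed v to Jamal (vv), so Ivan is Vv; Rosa is white so carries V and passed v to Jamal (vv), so Rosa is Vv; Priya is white so carries V and passed v to Daniel (vv), so Priya is Vv; Samuel is white so carries V and received v from Carlos (vv), so Samuel is Vv.
Every other individual is either homozygous by phenotype or has at least one consistent homozygous assignment, so the count is 4.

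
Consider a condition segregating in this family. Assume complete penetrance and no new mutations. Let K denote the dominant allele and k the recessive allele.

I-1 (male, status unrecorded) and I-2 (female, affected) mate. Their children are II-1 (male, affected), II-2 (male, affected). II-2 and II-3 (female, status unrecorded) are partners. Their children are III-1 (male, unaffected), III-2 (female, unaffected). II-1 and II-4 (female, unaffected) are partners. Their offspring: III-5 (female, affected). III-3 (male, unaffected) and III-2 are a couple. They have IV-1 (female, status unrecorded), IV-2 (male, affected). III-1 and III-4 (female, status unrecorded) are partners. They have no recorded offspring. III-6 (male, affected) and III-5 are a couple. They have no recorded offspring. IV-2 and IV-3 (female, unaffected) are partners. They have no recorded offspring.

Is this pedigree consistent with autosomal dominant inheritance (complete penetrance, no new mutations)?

No

Under autosomal dominant, IV-2 (affected, male) cannot arise from III-3 (unaffected) × III-2 (unaffected).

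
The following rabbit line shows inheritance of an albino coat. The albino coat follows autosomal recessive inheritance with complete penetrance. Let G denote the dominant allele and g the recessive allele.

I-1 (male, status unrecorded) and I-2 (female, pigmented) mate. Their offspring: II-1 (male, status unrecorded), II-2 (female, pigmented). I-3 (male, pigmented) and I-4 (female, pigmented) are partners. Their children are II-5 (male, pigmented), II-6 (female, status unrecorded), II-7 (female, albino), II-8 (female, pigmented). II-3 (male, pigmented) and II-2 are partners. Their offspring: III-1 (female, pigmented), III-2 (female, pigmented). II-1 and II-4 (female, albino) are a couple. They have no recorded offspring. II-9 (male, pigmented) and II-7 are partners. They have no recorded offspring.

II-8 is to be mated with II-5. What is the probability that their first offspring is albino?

I-3 is pigmented so carries G and passed g to II-7 (gg), so I-3 is Gg.
I-4 is pigmented so carries G and passed g to II-7 (gg), so I-4 is Gg.
II-8 is a pigmented offspring of I-3 (Gg) × I-4 (Gg), whose cross gives 1/4 GG : 1/2 Gg : 1/4 gg; conditioning on being pigmented, II-8 is GG with probability 1/3, Gg with probability 2/3.
II-5 is a pigmented offspring of I-3 (Gg) × I-4 (Gg), whose cross gives 1/4 GG : 1/2 Gg : 1/4 gg; conditioning on being pigmented, II-5 is GG with probability 1/3, Gg with probability 2/3.
Summing over parental genotype combinations, P(offspring is albino) = 4/9·1/4 = 1/9.

1/9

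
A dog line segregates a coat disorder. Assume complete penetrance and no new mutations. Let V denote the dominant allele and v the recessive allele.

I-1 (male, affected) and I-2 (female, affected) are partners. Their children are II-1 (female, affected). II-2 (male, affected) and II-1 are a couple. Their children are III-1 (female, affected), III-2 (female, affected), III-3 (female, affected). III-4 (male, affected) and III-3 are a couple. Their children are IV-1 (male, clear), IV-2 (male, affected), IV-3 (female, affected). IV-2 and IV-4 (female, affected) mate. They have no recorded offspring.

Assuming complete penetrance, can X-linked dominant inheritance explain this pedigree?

A consistent assignment under X-linked dominant exists: I-1 X^V Y, I-2 X^V X^v, II-1 X^V X^v, II-2 X^V Y, III-1 X^V X^V, III-2 X^V X^V, III-3 X^V X^v, III-4 X^V Y, IV-1 X^v Y, IV-2 X^V Y, IV-3 X^V X^V, IV-4 X^V X^V.
In this assignment every recorded phenotype matches its genotype and every non-founder's genotype is obtainable from its parents' genotypes, so the pedigree is consistent.

Yes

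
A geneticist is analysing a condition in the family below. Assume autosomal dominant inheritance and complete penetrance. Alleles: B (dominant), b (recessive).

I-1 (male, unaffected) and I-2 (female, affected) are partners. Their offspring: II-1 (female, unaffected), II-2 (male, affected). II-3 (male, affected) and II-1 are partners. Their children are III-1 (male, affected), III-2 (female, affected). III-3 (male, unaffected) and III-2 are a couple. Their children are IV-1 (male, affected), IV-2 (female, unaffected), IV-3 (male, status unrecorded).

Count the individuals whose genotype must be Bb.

5

Obligate heterozygotes: I-2 is affected so carries B and passed b to II-1 (bb), so I-2 is Bb; II-2 is affected so carries B and received b from I-1 (bb), so II-2 is Bb; III-1 is affected so carries B and received b from II-1 (bb), so III-1 is Bb; III-2 is affected so carries B and received b from II-1 (bb), so III-2 is Bb; IV-1 is affected so carries B and received b from III-3 (bb), so IV-1 is Bb.
Every other individual is either homozygous by phenotype or has at least one consistent homozygous assignment, so the count is 5.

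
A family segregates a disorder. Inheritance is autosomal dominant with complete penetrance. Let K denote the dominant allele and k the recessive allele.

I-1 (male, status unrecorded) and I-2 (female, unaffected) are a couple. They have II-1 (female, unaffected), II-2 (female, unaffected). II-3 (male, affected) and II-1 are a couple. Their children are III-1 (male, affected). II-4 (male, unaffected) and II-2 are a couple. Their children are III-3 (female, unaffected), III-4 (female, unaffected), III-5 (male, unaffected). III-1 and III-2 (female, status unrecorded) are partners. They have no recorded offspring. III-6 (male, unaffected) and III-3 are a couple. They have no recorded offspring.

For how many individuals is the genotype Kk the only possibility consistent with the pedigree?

Obligate heterozygotes: III-1 is affected so carries K and received k from II-1 (kk), so III-1 is Kk.
Every other individual is either homozygous by phenotype or has at least one consistent homozygous assignment, so the count is 1.

1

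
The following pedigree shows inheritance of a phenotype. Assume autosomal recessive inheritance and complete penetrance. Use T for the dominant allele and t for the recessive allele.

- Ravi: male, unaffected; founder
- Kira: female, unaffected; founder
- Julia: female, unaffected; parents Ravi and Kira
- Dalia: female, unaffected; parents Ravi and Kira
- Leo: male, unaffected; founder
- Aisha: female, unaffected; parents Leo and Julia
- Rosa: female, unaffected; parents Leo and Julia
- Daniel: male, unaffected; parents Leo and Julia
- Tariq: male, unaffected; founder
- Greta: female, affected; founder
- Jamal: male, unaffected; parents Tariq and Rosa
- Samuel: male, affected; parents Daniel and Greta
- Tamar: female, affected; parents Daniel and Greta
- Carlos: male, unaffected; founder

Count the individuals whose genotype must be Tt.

Obligate heterozygotes: Daniel is unaffected so carries T and passed t to Samuel (tt), so Daniel is Tt.
Every other individual is either homozygous by phenotype or has at least one consistent homozygous assignment, so the count is 1.

1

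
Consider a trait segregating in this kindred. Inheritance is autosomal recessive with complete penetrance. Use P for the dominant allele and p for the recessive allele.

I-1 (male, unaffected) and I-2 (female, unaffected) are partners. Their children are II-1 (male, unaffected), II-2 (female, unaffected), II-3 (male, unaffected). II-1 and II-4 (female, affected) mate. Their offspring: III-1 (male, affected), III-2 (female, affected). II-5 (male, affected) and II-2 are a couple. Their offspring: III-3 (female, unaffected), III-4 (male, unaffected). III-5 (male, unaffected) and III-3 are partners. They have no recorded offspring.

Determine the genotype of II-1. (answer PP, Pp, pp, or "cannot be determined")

From phenotype alone, II-1 is PP or Pp.
II-1 is unaffected so carries P and passed p to III-1 (pp), so II-1 is Pp.

Pp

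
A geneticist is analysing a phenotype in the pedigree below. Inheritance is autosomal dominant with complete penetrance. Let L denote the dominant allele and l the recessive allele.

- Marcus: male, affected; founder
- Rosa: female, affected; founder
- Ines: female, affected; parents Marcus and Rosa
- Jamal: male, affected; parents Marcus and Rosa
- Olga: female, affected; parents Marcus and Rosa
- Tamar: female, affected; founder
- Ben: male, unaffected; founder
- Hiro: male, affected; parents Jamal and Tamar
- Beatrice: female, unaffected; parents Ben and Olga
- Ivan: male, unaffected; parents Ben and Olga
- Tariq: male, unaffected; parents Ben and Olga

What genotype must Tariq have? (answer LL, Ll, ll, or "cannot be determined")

ll

Tariq is unaffected, so Tariq is ll.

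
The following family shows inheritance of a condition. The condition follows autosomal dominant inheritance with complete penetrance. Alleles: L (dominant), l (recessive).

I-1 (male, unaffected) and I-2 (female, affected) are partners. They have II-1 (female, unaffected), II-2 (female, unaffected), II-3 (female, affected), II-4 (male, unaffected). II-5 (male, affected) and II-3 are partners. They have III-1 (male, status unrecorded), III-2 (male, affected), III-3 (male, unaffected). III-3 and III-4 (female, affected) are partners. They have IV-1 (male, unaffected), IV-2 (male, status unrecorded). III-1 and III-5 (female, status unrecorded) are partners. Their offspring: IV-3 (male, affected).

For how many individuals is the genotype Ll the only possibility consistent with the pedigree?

Obligate heterozygotes: I-2 is affected so carries L and passed l to II-1 (ll), so I-2 is Ll; II-3 is affected so carries L and received l from I-1 (ll), so II-3 is Ll; II-5 is affected so carries L and passed l to III-3 (ll), so II-5 is Ll; III-4 is affected so carries L and passed l to IV-1 (ll), so III-4 is Ll.
Every other individual is either homozygous by phenotype or has at least one consistent homozygous assignment, so the count is 4.

4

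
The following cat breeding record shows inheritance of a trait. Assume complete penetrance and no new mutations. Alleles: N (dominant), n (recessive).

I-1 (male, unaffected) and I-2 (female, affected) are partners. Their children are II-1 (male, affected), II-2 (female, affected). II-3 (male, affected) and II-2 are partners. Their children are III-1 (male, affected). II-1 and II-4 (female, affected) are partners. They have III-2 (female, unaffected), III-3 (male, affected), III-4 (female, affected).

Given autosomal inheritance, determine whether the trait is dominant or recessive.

II-1 and II-4 are both affected yet have an unaffected child III-2. Under a recessive model two affected parents are homozygous and every child would be affected, so the trait cannot be recessive.

dominant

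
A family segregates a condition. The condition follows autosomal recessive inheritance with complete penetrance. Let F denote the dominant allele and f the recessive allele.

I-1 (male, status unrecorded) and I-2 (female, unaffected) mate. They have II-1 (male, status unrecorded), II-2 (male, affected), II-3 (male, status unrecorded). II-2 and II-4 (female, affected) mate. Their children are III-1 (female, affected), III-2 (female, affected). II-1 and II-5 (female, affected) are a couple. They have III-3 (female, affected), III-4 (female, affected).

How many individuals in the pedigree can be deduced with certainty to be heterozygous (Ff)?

Obligate heterozygotes: I-2 is unaffected so carries F and passed f to II-2 (ff), so I-2 is Ff.
Every other individual is either homozygous by phenotype or has at least one consistent homozygous assignment, so the count is 1.

1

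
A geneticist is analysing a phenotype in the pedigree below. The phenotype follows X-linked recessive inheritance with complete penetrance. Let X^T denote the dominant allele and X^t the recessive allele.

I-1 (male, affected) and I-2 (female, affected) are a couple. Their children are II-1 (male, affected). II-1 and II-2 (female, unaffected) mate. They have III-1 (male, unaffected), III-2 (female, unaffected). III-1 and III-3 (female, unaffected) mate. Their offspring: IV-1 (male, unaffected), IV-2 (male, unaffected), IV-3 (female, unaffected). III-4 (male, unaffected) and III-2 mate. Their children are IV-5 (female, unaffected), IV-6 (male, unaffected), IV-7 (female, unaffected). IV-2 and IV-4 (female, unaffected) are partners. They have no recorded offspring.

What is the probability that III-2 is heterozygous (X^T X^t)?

III-2 is unaffected so carries T and received t from II-1 (X^t Y), so III-2 is X^T X^t, giving P(X^T X^t) = 1.

1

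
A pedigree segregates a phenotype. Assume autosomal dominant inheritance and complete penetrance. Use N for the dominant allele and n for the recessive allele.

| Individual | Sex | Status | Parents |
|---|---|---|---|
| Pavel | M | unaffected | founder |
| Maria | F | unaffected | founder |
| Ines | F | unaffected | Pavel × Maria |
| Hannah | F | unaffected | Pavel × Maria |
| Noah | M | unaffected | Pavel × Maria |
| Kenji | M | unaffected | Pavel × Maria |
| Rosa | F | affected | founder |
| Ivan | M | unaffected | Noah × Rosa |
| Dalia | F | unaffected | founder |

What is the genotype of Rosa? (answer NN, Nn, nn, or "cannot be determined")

Nn

From phenotype alone, Rosa is NN or Nn.
Rosa is affected so carries N and passed n to Ivan (nn), so Rosa is Nn.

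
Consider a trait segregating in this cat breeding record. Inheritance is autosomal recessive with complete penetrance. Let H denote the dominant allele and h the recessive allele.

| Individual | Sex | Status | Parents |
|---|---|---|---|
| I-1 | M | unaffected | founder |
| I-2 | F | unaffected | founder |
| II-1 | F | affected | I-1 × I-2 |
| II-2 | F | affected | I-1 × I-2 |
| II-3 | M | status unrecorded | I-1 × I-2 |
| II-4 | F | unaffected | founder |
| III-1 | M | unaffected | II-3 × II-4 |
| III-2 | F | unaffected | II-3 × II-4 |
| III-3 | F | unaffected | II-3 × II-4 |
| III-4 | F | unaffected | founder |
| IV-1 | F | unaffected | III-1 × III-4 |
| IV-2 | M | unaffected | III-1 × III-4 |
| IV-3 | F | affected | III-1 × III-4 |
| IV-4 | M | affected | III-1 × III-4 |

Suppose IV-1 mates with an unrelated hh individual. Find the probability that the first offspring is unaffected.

2/3

III-1 is unaffected so carries H and passed h to IV-3 (hh), so III-1 is Hh.
III-4 is unaffected so carries H and passed h to IV-3 (hh), so III-4 is Hh.
IV-1 is an unaffected offspring of III-1 (Hh) × III-4 (Hh), whose cross gives 1/4 HH : 1/2 Hh : 1/4 hh; conditioning on being unaffected, IV-1 is HH with probability 1/3, Hh with probability 2/3.
Summing over parental genotype combinations, P(offspring is unaffected) = 1/3·1 + 2/3·1/2 = 2/3.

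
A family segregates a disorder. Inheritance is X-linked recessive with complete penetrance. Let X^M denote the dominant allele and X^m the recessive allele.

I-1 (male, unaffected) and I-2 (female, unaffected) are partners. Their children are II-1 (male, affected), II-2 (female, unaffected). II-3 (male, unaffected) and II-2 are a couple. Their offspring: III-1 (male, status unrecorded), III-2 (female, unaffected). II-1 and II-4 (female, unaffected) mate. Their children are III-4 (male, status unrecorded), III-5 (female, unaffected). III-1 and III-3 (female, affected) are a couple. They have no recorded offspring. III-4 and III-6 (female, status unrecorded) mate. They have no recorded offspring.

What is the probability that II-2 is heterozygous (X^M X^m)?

1/2

I-1 is unaffected, so I-1 is X^M Y.
I-2 is unaffected so carries M and passed m to II-1 (X^m Y), so I-2 is X^M X^m.
Their cross gives offspring ratios 1/2 X^M X^M : 1/2 X^M X^m. Conditioning on II-2 being unaffected, P(X^M X^m) = 1/2 / 1 = 1/2 before taking II-2's own offspring into account.
II-3 is unaffected, so II-3 is X^M Y.
II-2's offspring (III-1, III-2) would show their recorded status with the same probability whether II-2 is X^M X^m or X^M X^M, so they carry no information and P(X^M X^m) = 1/2.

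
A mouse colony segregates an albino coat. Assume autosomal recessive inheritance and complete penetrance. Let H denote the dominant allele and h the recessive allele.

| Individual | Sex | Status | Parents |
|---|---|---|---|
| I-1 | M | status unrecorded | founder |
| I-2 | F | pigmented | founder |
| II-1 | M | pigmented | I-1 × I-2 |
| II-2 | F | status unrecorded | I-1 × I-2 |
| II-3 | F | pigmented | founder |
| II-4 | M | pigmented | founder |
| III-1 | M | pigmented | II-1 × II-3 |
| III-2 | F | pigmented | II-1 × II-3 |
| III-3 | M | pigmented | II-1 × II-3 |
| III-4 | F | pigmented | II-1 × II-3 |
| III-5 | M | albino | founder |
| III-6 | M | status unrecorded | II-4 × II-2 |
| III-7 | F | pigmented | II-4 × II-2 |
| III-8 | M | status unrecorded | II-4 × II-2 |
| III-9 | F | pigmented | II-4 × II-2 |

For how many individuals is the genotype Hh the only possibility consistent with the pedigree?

0

No individual's genotype is forced to Hh by the pedigree, so the count is 0.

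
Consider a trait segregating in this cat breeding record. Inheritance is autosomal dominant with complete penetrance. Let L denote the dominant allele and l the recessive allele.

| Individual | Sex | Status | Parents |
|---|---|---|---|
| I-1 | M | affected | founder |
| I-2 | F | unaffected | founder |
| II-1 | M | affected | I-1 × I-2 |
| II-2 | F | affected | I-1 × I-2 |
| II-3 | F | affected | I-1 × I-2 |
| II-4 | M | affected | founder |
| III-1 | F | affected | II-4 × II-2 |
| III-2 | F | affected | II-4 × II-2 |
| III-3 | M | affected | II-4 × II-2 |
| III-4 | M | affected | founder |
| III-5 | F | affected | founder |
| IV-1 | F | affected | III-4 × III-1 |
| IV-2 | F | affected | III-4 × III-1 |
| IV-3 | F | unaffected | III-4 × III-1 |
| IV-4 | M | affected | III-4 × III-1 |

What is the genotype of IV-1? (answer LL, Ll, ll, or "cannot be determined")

IV-1's phenotype allows LL or Ll, and no parent or child forces a single allele at both positions; consistent genotype assignments exist with IV-1 as LL or Ll.

cannot be determined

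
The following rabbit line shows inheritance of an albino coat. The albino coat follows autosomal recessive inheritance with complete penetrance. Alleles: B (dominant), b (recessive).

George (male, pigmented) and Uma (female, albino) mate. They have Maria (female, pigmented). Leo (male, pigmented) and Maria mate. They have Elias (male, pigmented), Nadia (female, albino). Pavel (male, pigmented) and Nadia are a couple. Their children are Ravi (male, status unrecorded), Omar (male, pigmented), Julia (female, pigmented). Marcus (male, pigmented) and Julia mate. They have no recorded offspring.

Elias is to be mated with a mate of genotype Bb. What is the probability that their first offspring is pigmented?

5/6

Leo is pigmented so carries B and passed b to Nadia (bb), so Leo is Bb.
Maria is pigmented so carries B and received b from Uma (bb), so Maria is Bb.
Elias is a pigmented offspring of Leo (Bb) × Maria (Bb), whose cross gives 1/4 BB : 1/2 Bb : 1/4 bb; conditioning on being pigmented, Elias is BB with probability 1/3, Bb with probability 2/3.
Summing over parental genotype combinations, P(offspring is pigmented) = 1/3·1 + 2/3·3/4 = 5/6.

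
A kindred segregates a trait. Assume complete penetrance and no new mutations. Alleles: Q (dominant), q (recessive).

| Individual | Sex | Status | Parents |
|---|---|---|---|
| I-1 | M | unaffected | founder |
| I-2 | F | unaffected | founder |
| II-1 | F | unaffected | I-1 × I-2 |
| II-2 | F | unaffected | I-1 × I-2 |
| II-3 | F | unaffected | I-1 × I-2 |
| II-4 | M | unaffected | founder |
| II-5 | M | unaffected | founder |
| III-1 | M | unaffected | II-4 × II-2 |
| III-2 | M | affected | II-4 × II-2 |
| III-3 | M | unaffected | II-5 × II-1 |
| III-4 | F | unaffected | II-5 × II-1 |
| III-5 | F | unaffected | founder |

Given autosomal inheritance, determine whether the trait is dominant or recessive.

II-4 and II-2 are both unaffected yet have an affected child III-2. Under dominance, an affected child requires at least one affected parent, so the trait cannot be dominant.

recessive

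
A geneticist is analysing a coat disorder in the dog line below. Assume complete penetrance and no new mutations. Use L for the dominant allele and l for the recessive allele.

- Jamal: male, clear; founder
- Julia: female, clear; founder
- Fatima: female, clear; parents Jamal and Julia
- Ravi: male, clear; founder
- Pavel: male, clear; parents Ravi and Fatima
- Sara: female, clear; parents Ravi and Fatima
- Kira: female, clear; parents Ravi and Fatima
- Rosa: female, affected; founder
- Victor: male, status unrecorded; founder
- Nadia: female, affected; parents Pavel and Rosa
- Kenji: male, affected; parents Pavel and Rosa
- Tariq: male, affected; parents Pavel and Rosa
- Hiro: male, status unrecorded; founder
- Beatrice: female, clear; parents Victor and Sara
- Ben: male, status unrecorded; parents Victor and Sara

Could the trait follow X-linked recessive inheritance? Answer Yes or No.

Under X-linked recessive, Nadia (affected, female) cannot arise from Pavel (clear) × Rosa (affected).

No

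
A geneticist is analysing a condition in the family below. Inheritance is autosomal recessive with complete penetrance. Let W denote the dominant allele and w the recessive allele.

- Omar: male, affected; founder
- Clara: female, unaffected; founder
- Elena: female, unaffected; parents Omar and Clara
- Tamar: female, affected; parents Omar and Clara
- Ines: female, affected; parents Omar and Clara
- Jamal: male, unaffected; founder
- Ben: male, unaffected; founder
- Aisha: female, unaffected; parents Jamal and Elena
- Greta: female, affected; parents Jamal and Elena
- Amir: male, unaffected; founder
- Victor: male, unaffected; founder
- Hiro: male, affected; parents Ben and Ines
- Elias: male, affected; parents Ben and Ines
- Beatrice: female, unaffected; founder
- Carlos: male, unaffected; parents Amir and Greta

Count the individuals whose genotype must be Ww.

Obligate heterozygotes: Clara is unaffected so carries W and passed w to Tamar (ww), so Clara is Ww; Elena is unaffected so carries W and received w from Omar (ww), so Elena is Ww; Jamal is unaffected so carries W and passed w to Greta (ww), so Jamal is Ww; Ben is unaffected so carries W and passed w to Hiro (ww), so Ben is Ww; Carlos is unaffected so carries W and received w from Greta (ww), so Carlos is Ww.
Every other individual is either homozygous by phenotype or has at least one consistent homozygous assignment, so the count is 5.

5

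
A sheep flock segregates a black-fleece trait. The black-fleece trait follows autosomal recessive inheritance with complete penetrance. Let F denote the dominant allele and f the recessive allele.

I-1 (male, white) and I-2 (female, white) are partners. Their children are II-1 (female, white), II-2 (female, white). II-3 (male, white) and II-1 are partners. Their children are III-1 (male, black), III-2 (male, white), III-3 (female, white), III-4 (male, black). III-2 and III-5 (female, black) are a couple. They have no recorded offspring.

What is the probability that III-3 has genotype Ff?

II-3 is white so carries F and passed f to III-1 (ff), so II-3 is Ff.
II-1 is white so carries F and passed f to III-1 (ff), so II-1 is Ff.
Their cross gives offspring ratios 1/4 FF : 1/2 Ff : 1/4 ff. Conditioning on III-3 being white, P(Ff) = 1/2 / 3/4 = 2/3.

2/3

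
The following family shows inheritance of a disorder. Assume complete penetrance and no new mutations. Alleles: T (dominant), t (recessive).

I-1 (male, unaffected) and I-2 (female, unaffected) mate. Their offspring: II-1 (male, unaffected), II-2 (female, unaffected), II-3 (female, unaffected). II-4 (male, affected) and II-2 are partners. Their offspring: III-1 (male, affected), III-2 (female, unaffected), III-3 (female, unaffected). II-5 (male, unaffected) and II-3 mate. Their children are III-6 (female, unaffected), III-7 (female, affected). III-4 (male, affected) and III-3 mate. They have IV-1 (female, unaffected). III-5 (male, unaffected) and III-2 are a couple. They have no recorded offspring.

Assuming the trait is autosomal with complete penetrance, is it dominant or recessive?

recessive

II-5 and II-3 are both unaffected yet have an affected child III-7. Under dominance, an affected child requires at least one affected parent, so the trait cannot be dominant.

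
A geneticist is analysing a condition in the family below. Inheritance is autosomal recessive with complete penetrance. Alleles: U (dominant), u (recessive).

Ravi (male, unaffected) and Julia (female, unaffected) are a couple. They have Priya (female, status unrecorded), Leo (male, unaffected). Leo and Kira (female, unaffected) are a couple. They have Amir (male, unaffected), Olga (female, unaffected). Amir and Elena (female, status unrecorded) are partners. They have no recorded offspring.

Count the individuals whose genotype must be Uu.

0

No individual's genotype is forced to Uu by the pedigree, so the count is 0.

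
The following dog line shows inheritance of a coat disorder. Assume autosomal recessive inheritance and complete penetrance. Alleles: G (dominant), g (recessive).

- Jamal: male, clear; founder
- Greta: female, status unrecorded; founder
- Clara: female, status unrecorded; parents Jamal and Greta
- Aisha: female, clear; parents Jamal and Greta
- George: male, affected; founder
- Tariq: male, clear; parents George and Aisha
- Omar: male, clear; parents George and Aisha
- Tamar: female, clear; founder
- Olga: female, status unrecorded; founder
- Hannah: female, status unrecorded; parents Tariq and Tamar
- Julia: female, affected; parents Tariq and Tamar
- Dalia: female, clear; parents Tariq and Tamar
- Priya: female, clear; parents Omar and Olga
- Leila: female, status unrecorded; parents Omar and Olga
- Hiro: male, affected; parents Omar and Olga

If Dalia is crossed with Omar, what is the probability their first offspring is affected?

1/6

Tariq is clear so carries G and received g from George (gg), so Tariq is Gg.
Tamar is clear so carries G and passed g to Julia (gg), so Tamar is Gg.
Dalia is a clear offspring of Tariq (Gg) × Tamar (Gg), whose cross gives 1/4 GG : 1/2 Gg : 1/4 gg; conditioning on being clear, Dalia is GG with probability 1/3, Gg with probability 2/3.
Omar is clear so carries G and received g from George (gg), so Omar is Gg.
Summing over parental genotype combinations, P(offspring is affected) = 2/3·1/4 = 1/6.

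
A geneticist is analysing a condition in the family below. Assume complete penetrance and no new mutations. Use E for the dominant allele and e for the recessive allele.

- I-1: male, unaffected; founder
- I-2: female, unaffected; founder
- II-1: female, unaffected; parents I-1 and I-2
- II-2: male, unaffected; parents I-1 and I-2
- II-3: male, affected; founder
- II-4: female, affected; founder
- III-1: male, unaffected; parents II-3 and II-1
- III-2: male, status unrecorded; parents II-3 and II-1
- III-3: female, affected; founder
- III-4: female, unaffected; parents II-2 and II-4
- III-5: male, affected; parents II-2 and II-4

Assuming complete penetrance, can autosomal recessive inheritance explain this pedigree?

A consistent assignment under autosomal recessive exists: I-1 EE, I-2 Ee, II-1 EE, II-2 Ee, II-3 ee, II-4 ee, III-1 Ee, III-2 Ee, III-3 ee, III-4 Ee, III-5 ee.
In this assignment every recorded phenotype matches its genotype and every non-founder's genotype is obtainable from its parents' genotypes, so the pedigree is consistent.

Yes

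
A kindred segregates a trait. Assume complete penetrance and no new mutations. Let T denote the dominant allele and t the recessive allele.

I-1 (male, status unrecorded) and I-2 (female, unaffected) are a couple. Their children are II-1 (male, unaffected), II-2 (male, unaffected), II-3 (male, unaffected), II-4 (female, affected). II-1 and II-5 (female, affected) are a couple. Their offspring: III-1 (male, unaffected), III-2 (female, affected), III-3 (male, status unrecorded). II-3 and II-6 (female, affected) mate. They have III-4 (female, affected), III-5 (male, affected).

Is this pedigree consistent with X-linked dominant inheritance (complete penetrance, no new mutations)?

A consistent assignment under X-linked dominant exists: I-1 X^T Y, I-2 X^t X^t, II-1 X^t Y, II-2 X^t Y, II-3 X^t Y, II-4 X^T X^t, II-5 X^T X^t, II-6 X^T X^T, III-1 X^t Y, III-2 X^T X^t, III-3 X^T Y, III-4 X^T X^t, III-5 X^T Y.
In this assignment every recorded phenotype matches its genotype and every non-founder's genotype is obtainable from its parents' genotypes, so the pedigree is consistent.

Yes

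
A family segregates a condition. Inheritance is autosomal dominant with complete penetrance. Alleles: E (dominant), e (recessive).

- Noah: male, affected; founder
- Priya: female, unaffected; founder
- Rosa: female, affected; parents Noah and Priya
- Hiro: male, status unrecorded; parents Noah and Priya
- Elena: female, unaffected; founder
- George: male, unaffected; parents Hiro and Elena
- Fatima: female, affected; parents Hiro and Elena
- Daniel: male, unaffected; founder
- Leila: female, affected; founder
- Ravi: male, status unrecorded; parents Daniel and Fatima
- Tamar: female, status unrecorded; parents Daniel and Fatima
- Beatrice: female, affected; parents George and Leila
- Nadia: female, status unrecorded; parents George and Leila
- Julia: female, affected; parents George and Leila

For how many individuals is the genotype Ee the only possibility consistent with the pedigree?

5

Obligate heterozygotes: Rosa is affected so carries E and received e from Priya (ee), so Rosa is Ee; Hiro passed E to Fatima (Ee, whose e came from Elena) and received e from Priya (ee), so Hiro is Ee; Fatima is affected so carries E and received e from Elena (ee), so Fatima is Ee; Beatrice is affected so carries E and received e from George (ee), so Beatrice is Ee; Julia is affected so carries E and received e from George (ee), so Julia is Ee.
Every other individual is either homozygous by phenotype or has at least one consistent homozygous assignment, so the count is 5.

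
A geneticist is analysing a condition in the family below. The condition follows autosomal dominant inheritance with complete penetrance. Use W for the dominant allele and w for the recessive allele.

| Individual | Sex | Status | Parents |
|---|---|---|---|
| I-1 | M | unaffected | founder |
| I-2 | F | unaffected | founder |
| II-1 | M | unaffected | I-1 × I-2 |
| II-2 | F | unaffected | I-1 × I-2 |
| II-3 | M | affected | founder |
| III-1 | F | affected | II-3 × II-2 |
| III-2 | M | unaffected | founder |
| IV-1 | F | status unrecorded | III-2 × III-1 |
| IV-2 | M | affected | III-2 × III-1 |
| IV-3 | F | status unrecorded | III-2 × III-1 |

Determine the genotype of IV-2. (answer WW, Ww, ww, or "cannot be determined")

Ww

From phenotype alone, IV-2 is WW or Ww.
IV-2 is affected so carries W and received w from III-2 (ww), so IV-2 is Ww.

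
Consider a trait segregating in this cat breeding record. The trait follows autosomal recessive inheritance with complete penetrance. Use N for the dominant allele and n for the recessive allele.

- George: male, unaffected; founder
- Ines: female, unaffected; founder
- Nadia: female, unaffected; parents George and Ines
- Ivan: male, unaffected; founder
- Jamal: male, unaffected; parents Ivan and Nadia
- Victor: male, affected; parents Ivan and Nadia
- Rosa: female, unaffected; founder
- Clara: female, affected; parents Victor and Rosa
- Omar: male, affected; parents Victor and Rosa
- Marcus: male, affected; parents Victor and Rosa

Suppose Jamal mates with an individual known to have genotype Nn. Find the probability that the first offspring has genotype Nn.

Ivan is unaffected so carries N and passed n to Victor (nn), so Ivan is Nn.
Nadia is unaffected so carries N and passed n to Victor (nn), so Nadia is Nn.
Jamal is an unaffected offspring of Ivan (Nn) × Nadia (Nn), whose cross gives 1/4 NN : 1/2 Nn : 1/4 nn; conditioning on being unaffected, Jamal is NN with probability 1/3, Nn with probability 2/3.
Summing over parental genotype combinations, P(offspring has genotype Nn) = 1/3·1/2 + 2/3·1/2 = 1/2.

1/2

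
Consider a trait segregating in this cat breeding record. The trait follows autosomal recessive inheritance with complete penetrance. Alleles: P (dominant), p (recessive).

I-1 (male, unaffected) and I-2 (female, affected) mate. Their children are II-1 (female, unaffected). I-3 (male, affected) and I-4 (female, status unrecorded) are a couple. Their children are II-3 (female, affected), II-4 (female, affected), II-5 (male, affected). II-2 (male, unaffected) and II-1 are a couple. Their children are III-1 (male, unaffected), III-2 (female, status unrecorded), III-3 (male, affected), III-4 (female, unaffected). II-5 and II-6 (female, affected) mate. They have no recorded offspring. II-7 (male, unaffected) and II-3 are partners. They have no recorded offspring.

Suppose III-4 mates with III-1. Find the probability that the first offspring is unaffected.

II-2 is unaffected so carries P and passed p to III-3 (pp), so II-2 is Pp.
II-1 is unaffected so carries P and received p from I-2 (pp), so II-1 is Pp.
III-4 is an unaffected offspring of II-2 (Pp) × II-1 (Pp), whose cross gives 1/4 PP : 1/2 Pp : 1/4 pp; conditioning on being unaffected, III-4 is PP with probability 1/3, Pp with probability 2/3.
III-1 is an unaffected offspring of II-2 (Pp) × II-1 (Pp), whose cross gives 1/4 PP : 1/2 Pp : 1/4 pp; conditioning on being unaffected, III-1 is PP with probability 1/3, Pp with probability 2/3.
Summing over parental genotype combinations, P(offspring is unaffected) = 1/9·1 + 2/9·1 + 2/9·1 + 4/9·3/4 = 8/9.

8/9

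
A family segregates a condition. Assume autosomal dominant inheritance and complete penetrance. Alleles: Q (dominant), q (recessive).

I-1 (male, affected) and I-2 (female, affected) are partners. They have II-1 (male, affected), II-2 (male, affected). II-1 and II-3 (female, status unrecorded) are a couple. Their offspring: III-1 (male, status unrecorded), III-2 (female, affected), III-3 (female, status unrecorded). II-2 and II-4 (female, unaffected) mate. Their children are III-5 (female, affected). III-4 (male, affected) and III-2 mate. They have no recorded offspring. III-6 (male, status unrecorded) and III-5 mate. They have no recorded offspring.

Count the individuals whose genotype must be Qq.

Obligate heterozygotes: III-5 is affected so carries Q and received q from II-4 (qq), so III-5 is Qq.
Every other individual is either homozygous by phenotype or has at least one consistent homozygous assignment, so the count is 1.

1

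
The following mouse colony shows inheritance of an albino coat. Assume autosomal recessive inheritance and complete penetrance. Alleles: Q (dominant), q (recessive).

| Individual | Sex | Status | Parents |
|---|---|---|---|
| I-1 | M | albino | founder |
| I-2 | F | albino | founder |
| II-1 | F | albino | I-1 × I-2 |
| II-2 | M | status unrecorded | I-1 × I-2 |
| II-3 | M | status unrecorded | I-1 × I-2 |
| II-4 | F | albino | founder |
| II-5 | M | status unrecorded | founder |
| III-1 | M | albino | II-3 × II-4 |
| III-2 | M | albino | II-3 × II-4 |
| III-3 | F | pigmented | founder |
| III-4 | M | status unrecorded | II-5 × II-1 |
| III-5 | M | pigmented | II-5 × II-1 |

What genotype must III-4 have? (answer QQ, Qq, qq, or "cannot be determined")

cannot be determined

III-4's phenotype is unrecorded, and no parent or child forces a single allele at both positions; consistent genotype assignments exist with III-4 as Qq or qq.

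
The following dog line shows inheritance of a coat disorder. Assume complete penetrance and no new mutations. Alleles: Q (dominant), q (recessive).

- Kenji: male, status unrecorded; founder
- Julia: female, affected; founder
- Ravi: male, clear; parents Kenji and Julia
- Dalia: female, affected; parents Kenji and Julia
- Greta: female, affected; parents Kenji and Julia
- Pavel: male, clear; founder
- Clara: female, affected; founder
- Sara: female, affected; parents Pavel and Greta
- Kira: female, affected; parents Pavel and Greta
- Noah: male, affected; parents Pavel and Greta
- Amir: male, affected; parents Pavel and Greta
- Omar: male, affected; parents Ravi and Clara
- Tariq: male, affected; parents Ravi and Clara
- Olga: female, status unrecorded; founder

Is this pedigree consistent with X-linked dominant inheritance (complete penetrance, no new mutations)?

Yes

A consistent assignment under X-linked dominant exists: Kenji X^Q Y, Julia X^Q X^q, Ravi X^q Y, Dalia X^Q X^Q, Greta X^Q X^Q, Pavel X^q Y, Clara X^Q X^Q, Sara X^Q X^q, Kira X^Q X^q, Noah X^Q Y, Amir X^Q Y, Omar X^Q Y, Tariq X^Q Y, Olga X^Q X^Q.
In this assignment every recorded phenotype matches its genotype and every non-founder's genotype is obtainable from its parents' genotypes, so the pedigree is consistent.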